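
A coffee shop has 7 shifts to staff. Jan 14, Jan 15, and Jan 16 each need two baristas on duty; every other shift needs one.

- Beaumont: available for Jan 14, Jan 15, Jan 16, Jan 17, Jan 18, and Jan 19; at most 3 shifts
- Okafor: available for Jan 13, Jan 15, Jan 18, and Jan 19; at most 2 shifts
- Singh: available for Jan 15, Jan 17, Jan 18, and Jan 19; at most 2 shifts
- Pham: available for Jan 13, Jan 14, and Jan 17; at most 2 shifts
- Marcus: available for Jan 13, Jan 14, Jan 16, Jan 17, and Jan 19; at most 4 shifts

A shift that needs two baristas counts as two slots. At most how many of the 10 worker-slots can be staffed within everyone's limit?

Total capacity across all baristas is 3+2+2+2+4 = 13, and 10 slots are needed, so at most 10 can be filled.
An assignment achieving 10: Jan 13→Okafor, Jan 14→Beaumont+Pham, Jan 15→Beaumont+Okafor, Jan 16→Beaumont+Marcus, Jan 17→Singh, Jan 18→Singh, Jan 19→Marcus.
Loads: Beaumont 3/3, Okafor 2/2, Singh 2/2, Pham 1/2, Marcus 2/4.

10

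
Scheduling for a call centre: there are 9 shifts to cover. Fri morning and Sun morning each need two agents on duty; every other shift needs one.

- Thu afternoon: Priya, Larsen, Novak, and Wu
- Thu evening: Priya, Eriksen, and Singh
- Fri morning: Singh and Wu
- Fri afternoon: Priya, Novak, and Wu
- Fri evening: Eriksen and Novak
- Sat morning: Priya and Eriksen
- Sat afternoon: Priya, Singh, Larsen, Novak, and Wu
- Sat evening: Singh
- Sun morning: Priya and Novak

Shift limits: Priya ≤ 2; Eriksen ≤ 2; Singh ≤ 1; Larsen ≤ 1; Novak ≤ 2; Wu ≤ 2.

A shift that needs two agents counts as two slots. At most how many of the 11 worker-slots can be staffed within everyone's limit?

Total capacity across all agents is 2+2+1+1+2+2 = 10, and 11 slots are needed, so at most 10 can be filled.
An assignment achieving 10: Thu afternoon→Larsen, Thu evening→Eriksen, Fri morning→Wu, Fri afternoon→Novak, Fri evening→Eriksen, Sat morning→Priya, Sat afternoon→Wu, Sat evening→Singh, Sun morning→Priya+Novak.
Loads: Priya 2/2, Eriksen 2/2, Singh 1/1, Larsen 1/1, Novak 2/2, Wu 2/2.

10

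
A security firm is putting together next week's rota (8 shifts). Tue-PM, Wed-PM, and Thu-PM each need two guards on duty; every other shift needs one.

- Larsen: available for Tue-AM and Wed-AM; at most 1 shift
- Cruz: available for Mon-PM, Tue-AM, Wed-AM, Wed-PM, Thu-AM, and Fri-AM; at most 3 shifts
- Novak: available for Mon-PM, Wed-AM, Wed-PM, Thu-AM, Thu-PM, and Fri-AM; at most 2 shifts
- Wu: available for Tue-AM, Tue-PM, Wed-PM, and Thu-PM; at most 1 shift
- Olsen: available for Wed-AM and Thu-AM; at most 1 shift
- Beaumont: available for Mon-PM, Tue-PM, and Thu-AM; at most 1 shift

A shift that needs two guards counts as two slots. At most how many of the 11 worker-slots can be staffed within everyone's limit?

9

Total capacity across all guards is 1+3+2+1+1+1 = 9, and 11 slots are needed, so at most 9 can be filled.
An assignment achieving 9: Mon-PM→Cruz, Tue-AM→Larsen, Tue-PM→Wu+Beaumont, Wed-AM→Olsen, Wed-PM→Cruz+Novak, Thu-PM→Novak, Fri-AM→Cruz.
Loads: Larsen 1/1, Cruz 3/3, Novak 2/2, Wu 1/1, Olsen 1/1, Beaumont 1/1.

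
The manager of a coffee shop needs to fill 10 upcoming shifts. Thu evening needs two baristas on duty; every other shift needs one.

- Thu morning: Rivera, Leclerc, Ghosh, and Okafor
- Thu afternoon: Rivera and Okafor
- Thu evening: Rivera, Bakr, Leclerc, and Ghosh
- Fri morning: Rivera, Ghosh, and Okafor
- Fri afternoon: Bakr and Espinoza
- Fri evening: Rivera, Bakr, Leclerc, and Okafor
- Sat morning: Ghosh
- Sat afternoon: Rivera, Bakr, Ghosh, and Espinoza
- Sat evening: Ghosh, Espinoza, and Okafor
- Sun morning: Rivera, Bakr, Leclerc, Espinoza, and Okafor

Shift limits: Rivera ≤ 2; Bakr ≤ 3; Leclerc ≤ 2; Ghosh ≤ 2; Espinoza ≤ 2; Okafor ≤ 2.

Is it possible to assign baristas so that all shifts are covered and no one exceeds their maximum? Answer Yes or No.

Yes

Sat morning can only be covered by Ghosh, so that assignment is forced.
One valid schedule: Thu morning→Leclerc, Thu afternoon→Rivera, Thu evening→Bakr+Leclerc, Fri morning→Rivera, Fri afternoon→Bakr, Fri evening→Bakr, Sat morning→Ghosh, Sat afternoon→Espinoza, Sat evening→Ghosh, Sun morning→Espinoza.
Loads: Rivera 2/2, Bakr 3/3, Leclerc 2/2, Ghosh 2/2, Espinoza 2/2, Okafor 0/2 — all within limits.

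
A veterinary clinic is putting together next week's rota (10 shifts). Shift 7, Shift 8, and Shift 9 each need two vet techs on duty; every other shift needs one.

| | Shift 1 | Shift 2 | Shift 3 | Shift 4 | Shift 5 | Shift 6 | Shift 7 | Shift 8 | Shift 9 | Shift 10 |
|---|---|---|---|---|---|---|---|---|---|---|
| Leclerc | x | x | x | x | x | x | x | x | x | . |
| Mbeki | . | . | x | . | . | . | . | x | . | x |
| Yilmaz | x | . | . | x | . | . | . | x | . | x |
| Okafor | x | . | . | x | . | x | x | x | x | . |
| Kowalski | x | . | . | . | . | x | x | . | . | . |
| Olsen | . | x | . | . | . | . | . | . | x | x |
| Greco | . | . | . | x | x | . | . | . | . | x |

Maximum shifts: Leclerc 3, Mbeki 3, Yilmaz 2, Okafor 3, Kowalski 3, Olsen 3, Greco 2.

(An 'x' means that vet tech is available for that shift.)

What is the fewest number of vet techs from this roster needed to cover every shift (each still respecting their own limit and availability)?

5

13 slots to fill and no one can take more than 3, so at least ⌈13/3⌉ = 5 vet techs are needed.
Leclerc, Mbeki, Yilmaz, Okafor, and Kowalski alone can cover everything: Shift 1→Kowalski, Shift 2→Leclerc, Shift 3→Mbeki, Shift 4→Yilmaz, Shift 5→Leclerc, Shift 6→Okafor, Shift 7→Okafor+Kowalski, Shift 8→Mbeki+Yilmaz, Shift 9→Leclerc+Okafor, Shift 10→Mbeki.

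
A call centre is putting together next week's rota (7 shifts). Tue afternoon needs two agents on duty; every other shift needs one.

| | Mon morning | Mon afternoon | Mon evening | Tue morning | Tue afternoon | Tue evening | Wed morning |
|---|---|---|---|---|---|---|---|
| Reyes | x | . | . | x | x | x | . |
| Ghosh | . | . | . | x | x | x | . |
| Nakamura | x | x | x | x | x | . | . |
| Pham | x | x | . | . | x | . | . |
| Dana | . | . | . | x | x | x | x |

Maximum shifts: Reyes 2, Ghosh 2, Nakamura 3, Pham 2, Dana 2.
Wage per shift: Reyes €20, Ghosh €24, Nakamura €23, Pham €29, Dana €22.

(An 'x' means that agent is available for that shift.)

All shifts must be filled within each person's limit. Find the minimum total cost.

€177

Mon evening can only be covered by Nakamura, so that assignment is forced.
Wed morning can only be covered by Dana, so that assignment is forced.
Picking the cheapest available agent for each shift independently would cost €170, but that ignores the shift limits.
An optimal schedule: Mon morning→Reyes, Mon afternoon→Nakamura, Mon evening→Nakamura, Tue morning→Dana, Tue afternoon→Nakamura+Ghosh, Tue evening→Reyes, Wed morning→Dana.
Total: 20 + 23 + 23 + 22 + 23 + 24 + 20 + 22 = €177.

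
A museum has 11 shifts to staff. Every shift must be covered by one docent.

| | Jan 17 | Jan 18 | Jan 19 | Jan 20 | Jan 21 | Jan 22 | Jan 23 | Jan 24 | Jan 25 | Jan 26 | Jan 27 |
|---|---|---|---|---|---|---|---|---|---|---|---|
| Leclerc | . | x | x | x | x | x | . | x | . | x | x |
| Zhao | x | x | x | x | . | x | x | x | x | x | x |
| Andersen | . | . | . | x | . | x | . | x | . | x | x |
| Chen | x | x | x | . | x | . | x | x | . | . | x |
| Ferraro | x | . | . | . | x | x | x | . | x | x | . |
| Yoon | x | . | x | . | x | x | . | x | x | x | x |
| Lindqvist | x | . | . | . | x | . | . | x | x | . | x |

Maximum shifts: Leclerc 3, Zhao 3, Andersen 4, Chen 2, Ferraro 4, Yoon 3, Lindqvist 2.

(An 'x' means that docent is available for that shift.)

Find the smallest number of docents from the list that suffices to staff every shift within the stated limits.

3

11 slots to fill and no one can take more than 4, so at least ⌈11/4⌉ = 3 docents are needed.
Leclerc, Andersen, and Ferraro alone can cover everything: Jan 17→Ferraro, Jan 18→Leclerc, Jan 19→Leclerc, Jan 20→Leclerc, Jan 21→Ferraro, Jan 22→Andersen, Jan 23→Ferraro, Jan 24→Andersen, Jan 25→Ferraro, Jan 26→Andersen, Jan 27→Andersen.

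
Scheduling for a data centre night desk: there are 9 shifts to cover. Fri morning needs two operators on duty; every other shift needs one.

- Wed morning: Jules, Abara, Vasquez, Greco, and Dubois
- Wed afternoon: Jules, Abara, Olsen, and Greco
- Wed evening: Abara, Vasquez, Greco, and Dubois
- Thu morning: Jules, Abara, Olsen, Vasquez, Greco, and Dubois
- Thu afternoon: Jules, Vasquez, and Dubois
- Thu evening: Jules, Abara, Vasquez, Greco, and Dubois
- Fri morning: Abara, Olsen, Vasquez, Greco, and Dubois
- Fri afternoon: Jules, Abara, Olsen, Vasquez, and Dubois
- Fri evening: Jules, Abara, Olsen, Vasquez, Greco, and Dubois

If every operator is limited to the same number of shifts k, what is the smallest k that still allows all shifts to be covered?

With 6 operators and 10 worker-slots to fill, someone must work at least ⌈10/6⌉ = 2 shifts, so k ≥ 2.
k = 2 works: Wed morning→Abara, Wed afternoon→Jules, Wed evening→Abara, Thu morning→Olsen, Thu afternoon→Jules, Thu evening→Vasquez, Fri morning→Greco+Dubois, Fri afternoon→Olsen, Fri evening→Vasquez.
Loads: Jules 2, Abara 2, Olsen 2, Vasquez 2, Greco 1, Dubois 1 — all ≤ 2.

2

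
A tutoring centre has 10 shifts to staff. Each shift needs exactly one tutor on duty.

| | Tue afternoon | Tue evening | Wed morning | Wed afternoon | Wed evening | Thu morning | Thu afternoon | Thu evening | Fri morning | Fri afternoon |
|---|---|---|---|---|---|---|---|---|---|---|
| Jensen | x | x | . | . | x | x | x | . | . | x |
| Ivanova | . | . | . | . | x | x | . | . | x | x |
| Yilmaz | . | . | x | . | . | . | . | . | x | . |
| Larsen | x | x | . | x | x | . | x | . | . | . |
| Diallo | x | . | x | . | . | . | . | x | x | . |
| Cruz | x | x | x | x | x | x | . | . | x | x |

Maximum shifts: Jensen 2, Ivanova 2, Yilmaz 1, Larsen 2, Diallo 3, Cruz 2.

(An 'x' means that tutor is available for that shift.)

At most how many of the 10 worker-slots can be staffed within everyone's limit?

10

Total capacity across all tutors is 2+2+1+2+3+2 = 12, and 10 slots are needed, so at most 10 can be filled.
An assignment achieving 10: Tue afternoon→Larsen, Tue evening→Jensen, Wed morning→Yilmaz, Wed afternoon→Larsen, Wed evening→Cruz, Thu morning→Ivanova, Thu afternoon→Jensen, Thu evening→Diallo, Fri morning→Diallo, Fri afternoon→Ivanova.
Loads: Jensen 2/2, Ivanova 2/2, Yilmaz 1/1, Larsen 2/2, Diallo 2/3, Cruz 1/2.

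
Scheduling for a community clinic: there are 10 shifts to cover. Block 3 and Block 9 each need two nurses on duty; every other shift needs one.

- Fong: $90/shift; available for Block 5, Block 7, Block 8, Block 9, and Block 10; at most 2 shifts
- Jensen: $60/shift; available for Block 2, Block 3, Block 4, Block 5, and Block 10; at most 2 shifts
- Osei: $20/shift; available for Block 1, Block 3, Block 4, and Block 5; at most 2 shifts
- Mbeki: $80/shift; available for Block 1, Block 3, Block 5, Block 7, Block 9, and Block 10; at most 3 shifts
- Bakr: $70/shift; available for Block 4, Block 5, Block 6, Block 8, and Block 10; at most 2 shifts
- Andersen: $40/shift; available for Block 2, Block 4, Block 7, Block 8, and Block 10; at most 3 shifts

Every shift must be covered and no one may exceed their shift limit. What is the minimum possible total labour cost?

$670

Block 6 can only be covered by Bakr, so that assignment is forced.
Block 9 can only be covered by Fong and Mbeki, so that assignment is forced.
Picking the cheapest available nurse for each shift independently would cost $540, but that ignores the shift limits.
An optimal schedule: Block 1→Osei, Block 2→Andersen, Block 3→Osei+Jensen, Block 4→Jensen, Block 5→Bakr, Block 6→Bakr, Block 7→Andersen, Block 8→Andersen, Block 9→Mbeki+Fong, Block 10→Mbeki.
Total: 20 + 40 + 20 + 60 + 60 + 70 + 70 + 40 + 40 + 80 + 90 + 80 = $670.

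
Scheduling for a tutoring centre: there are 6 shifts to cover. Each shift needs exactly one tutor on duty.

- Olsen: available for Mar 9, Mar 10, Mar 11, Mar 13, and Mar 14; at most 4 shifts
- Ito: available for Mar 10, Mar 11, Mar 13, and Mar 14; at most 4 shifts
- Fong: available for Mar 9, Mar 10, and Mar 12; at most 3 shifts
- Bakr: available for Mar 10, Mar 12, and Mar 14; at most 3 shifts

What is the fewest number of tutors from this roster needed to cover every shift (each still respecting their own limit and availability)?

2

6 slots to fill and no one can take more than 4, so at least ⌈6/4⌉ = 2 tutors are needed.
Olsen and Fong alone can cover everything: Mar 9→Olsen, Mar 10→Fong, Mar 11→Olsen, Mar 12→Fong, Mar 13→Olsen, Mar 14→Olsen.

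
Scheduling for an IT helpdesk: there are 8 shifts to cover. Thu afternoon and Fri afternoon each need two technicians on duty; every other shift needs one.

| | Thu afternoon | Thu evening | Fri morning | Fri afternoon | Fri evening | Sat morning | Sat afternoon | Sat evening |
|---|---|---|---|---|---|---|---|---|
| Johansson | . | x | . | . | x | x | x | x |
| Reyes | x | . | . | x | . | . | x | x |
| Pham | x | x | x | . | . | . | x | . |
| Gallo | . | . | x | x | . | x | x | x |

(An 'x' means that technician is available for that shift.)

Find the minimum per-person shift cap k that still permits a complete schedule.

3

With 4 technicians and 10 worker-slots to fill, someone must work at least ⌈10/4⌉ = 3 shifts, so k ≥ 3.
k = 3 works: Thu afternoon→Reyes+Pham, Thu evening→Johansson, Fri morning→Pham, Fri afternoon→Reyes+Gallo, Fri evening→Johansson, Sat morning→Johansson, Sat afternoon→Pham, Sat evening→Reyes.
Loads: Johansson 3, Reyes 3, Pham 3, Gallo 1 — all ≤ 3.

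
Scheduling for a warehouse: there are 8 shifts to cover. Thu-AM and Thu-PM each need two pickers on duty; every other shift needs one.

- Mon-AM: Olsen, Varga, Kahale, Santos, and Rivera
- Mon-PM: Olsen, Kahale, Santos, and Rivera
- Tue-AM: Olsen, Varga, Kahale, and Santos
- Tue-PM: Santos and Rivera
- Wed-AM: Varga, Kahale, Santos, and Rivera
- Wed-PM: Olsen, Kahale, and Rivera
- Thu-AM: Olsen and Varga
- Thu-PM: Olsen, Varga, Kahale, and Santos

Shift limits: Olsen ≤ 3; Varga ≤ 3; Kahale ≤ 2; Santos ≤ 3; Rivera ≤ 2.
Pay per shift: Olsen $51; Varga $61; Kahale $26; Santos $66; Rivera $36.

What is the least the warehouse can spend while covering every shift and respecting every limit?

$460

Thu-AM can only be covered by Olsen and Varga, so that assignment is forced.
Picking the cheapest available picker for each shift independently would cost $355, but that ignores the shift limits.
An optimal schedule: Mon-AM→Varga, Mon-PM→Kahale, Tue-AM→Olsen, Tue-PM→Rivera, Wed-AM→Rivera, Wed-PM→Kahale, Thu-AM→Olsen+Varga, Thu-PM→Olsen+Varga.
Total: 61 + 26 + 51 + 36 + 36 + 26 + 51 + 61 + 51 + 61 = $460.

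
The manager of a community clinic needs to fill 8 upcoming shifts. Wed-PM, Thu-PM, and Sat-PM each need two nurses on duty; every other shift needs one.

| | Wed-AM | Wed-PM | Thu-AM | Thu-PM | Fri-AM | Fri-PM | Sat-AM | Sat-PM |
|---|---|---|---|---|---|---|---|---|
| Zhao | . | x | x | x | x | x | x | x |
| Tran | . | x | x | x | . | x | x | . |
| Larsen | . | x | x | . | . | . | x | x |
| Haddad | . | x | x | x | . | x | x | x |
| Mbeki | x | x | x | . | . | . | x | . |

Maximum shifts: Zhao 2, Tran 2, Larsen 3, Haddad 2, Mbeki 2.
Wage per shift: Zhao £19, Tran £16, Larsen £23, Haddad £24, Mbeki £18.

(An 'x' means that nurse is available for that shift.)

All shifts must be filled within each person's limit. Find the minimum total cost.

£223

Wed-AM can only be covered by Mbeki, so that assignment is forced.
Fri-AM can only be covered by Zhao, so that assignment is forced.
Picking the cheapest available nurse for each shift independently would cost £196, but that ignores the shift limits.
An optimal schedule: Wed-AM→Mbeki, Wed-PM→Haddad+Mbeki, Thu-AM→Larsen, Thu-PM→Zhao+Tran, Fri-AM→Zhao, Fri-PM→Tran, Sat-AM→Larsen, Sat-PM→Larsen+Haddad.
Total: 18 + 24 + 18 + 23 + 19 + 16 + 19 + 16 + 23 + 23 + 24 = £223.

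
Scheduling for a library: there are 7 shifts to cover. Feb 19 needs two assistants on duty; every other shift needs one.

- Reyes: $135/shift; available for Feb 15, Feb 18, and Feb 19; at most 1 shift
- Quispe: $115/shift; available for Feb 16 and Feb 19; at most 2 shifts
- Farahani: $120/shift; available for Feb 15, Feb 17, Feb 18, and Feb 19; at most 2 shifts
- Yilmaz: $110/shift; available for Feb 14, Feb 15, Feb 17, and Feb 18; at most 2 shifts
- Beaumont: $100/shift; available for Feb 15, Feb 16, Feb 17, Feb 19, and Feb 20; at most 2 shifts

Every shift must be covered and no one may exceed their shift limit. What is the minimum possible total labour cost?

$890

Feb 14 can only be covered by Yilmaz, so that assignment is forced.
Feb 20 can only be covered by Beaumont, so that assignment is forced.
Picking the cheapest available assistant for each shift independently would cost $835, but that ignores the shift limits.
An optimal schedule: Feb 14→Yilmaz, Feb 15→Farahani, Feb 16→Quispe, Feb 17→Beaumont, Feb 18→Yilmaz, Feb 19→Quispe+Farahani, Feb 20→Beaumont.
Total: 110 + 120 + 115 + 100 + 110 + 115 + 120 + 100 = $890.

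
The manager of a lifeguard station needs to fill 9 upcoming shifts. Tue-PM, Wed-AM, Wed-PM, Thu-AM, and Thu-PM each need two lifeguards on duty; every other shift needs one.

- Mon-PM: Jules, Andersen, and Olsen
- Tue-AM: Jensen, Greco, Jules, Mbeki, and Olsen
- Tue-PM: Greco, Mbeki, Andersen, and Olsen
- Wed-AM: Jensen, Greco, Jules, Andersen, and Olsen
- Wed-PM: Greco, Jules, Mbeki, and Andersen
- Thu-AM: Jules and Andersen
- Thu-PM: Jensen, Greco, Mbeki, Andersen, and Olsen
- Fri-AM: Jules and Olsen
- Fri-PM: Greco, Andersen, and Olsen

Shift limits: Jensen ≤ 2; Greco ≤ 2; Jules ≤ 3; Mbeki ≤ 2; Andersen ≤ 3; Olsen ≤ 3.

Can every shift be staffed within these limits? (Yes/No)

Thu-AM can only be covered by Jules and Andersen, so that assignment is forced.
One valid schedule: Mon-PM→Jules, Tue-AM→Jensen, Tue-PM→Greco+Mbeki, Wed-AM→Jensen+Olsen, Wed-PM→Mbeki+Andersen, Thu-AM→Jules+Andersen, Thu-PM→Andersen+Olsen, Fri-AM→Jules, Fri-PM→Greco.
Loads: Jensen 2/2, Greco 2/2, Jules 3/3, Mbeki 2/2, Andersen 3/3, Olsen 2/3 — all within limits.

Yes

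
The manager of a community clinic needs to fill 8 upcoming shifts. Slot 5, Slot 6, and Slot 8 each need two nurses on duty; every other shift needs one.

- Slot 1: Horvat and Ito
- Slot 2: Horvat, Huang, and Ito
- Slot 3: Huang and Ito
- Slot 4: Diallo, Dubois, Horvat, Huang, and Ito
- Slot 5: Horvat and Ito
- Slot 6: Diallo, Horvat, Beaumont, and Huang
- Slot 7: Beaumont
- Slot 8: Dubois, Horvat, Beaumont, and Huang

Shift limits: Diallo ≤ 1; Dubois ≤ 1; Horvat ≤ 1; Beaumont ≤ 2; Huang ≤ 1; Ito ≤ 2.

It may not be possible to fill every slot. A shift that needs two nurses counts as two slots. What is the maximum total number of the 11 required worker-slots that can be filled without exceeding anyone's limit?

8

Total capacity across all nurses is 1+1+1+2+1+2 = 8, and 11 slots are needed, so at most 8 can be filled.
An assignment achieving 8: Slot 1→Horvat, Slot 2→Ito, Slot 3→Huang, Slot 5→Ito, Slot 6→Diallo+Beaumont, Slot 7→Beaumont, Slot 8→Dubois.
Loads: Diallo 1/1, Dubois 1/1, Horvat 1/1, Beaumont 2/2, Huang 1/1, Ito 2/2.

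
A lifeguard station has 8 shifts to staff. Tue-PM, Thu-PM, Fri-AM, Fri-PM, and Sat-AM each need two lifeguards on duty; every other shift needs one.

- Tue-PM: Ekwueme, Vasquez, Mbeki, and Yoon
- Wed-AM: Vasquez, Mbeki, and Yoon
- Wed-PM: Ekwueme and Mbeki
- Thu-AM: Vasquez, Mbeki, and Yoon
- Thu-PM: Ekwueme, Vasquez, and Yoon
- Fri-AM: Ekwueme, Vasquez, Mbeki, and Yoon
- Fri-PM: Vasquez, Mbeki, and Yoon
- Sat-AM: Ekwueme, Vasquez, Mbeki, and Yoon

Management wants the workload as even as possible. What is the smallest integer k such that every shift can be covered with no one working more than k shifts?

4

With 4 lifeguards and 13 worker-slots to fill, someone must work at least ⌈13/4⌉ = 4 shifts, so k ≥ 4.
k = 4 works: Tue-PM→Ekwueme+Mbeki, Wed-AM→Vasquez, Wed-PM→Ekwueme, Thu-AM→Vasquez, Thu-PM→Ekwueme+Vasquez, Fri-AM→Ekwueme+Mbeki, Fri-PM→Vasquez+Mbeki, Sat-AM→Mbeki+Yoon.
Loads: Ekwueme 4, Vasquez 4, Mbeki 4, Yoon 1 — all ≤ 4.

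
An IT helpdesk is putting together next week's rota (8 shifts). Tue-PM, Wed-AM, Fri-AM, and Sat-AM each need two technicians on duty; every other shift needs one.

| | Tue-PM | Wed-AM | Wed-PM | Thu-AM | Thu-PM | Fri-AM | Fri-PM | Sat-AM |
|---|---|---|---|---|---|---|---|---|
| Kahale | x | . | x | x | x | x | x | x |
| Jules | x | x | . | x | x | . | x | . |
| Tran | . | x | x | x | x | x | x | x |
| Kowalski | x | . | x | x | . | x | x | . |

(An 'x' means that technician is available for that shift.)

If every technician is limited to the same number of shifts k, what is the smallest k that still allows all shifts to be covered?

3

With 4 technicians and 12 worker-slots to fill, someone must work at least ⌈12/4⌉ = 3 shifts, so k ≥ 3.
k = 3 works: Tue-PM→Kahale+Jules, Wed-AM→Jules+Tran, Wed-PM→Kahale, Thu-AM→Kowalski, Thu-PM→Jules, Fri-AM→Tran+Kowalski, Fri-PM→Kowalski, Sat-AM→Kahale+Tran.
Loads: Kahale 3, Jules 3, Tran 3, Kowalski 3 — all ≤ 3.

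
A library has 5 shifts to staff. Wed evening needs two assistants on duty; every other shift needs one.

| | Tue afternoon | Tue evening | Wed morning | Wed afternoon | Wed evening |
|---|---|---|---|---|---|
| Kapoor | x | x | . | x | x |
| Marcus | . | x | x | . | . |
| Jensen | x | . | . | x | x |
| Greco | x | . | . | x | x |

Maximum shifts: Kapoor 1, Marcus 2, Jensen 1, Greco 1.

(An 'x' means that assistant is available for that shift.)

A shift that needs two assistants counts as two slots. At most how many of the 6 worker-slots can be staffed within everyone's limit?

Total capacity across all assistants is 1+2+1+1 = 5, and 6 slots are needed, so at most 5 can be filled.
An assignment achieving 5: Tue afternoon→Kapoor, Tue evening→Marcus, Wed morning→Marcus, Wed afternoon→Jensen, Wed evening→Greco.
Loads: Kapoor 1/1, Marcus 2/2, Jensen 1/1, Greco 1/1.

5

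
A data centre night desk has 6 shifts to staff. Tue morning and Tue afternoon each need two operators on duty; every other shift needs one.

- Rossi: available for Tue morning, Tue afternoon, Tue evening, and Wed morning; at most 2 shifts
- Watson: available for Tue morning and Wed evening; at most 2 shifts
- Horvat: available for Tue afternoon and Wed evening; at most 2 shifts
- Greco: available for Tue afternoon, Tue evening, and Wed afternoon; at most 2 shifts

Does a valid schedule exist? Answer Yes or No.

Total capacity is 8 and 8 slots are needed, so capacity alone doesn't rule it out.
Shifts {Tue morning, Tue afternoon, Tue evening, Wed morning, Wed afternoon} need 7 worker-slots in total, but the operators available for any of those shifts (Rossi, Watson, Horvat, and Greco) can supply at most 6 among them. So no valid schedule exists.

No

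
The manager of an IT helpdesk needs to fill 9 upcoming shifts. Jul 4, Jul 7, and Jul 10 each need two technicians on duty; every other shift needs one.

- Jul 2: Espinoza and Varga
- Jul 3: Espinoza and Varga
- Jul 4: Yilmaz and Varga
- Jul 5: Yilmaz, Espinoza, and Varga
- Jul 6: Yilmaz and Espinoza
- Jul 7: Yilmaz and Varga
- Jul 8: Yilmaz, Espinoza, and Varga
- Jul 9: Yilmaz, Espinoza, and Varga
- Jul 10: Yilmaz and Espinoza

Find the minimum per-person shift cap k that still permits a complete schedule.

With 3 technicians and 12 worker-slots to fill, someone must work at least ⌈12/3⌉ = 4 shifts, so k ≥ 4.
k = 4 works: Jul 2→Espinoza, Jul 3→Espinoza, Jul 4→Yilmaz+Varga, Jul 5→Espinoza, Jul 6→Yilmaz, Jul 7→Yilmaz+Varga, Jul 8→Varga, Jul 9→Varga, Jul 10→Yilmaz+Espinoza.
Loads: Yilmaz 4, Espinoza 4, Varga 4 — all ≤ 4.

4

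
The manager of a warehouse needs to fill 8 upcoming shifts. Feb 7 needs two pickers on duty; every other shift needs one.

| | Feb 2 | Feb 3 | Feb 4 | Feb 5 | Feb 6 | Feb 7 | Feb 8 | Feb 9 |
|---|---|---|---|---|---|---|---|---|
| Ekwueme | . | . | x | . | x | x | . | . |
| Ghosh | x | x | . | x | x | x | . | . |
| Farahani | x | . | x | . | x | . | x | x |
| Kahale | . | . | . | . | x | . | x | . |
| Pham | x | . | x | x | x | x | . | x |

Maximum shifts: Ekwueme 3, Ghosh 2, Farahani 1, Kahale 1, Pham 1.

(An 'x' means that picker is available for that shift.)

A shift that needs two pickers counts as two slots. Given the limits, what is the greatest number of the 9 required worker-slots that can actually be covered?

8

Total capacity across all pickers is 3+2+1+1+1 = 8, and 9 slots are needed, so at most 8 can be filled.
An assignment achieving 8: Feb 2→Pham, Feb 3→Ghosh, Feb 4→Ekwueme, Feb 5→Ghosh, Feb 6→Ekwueme, Feb 7→Ekwueme, Feb 8→Kahale, Feb 9→Farahani.
Loads: Ekwueme 3/3, Ghosh 2/2, Farahani 1/1, Kahale 1/1, Pham 1/1.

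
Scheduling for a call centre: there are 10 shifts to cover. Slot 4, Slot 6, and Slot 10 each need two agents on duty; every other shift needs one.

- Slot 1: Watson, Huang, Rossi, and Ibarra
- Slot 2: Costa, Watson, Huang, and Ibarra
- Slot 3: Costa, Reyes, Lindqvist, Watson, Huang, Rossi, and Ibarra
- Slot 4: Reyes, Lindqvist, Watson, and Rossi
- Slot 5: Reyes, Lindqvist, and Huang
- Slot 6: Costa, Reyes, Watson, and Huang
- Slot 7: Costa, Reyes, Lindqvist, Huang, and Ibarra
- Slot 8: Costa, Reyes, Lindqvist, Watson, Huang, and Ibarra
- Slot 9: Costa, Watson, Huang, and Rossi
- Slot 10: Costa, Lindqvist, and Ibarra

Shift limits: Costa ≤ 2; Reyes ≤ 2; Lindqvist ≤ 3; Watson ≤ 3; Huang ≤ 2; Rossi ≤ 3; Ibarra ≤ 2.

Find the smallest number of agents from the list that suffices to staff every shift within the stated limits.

5

13 slots to fill and no one can take more than 3, so at least ⌈13/3⌉ = 5 agents are needed.
Costa, Reyes, Lindqvist, Watson, and Rossi alone can cover everything: Slot 1→Watson, Slot 2→Costa, Slot 3→Rossi, Slot 4→Watson+Rossi, Slot 5→Reyes, Slot 6→Reyes+Watson, Slot 7→Lindqvist, Slot 8→Lindqvist, Slot 9→Rossi, Slot 10→Costa+Lindqvist.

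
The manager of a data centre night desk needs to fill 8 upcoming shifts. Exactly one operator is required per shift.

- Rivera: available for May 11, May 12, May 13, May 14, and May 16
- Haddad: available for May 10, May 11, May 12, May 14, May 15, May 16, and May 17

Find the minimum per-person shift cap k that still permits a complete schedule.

4

With 2 operators and 8 worker-slots to fill, someone must work at least ⌈8/2⌉ = 4 shifts, so k ≥ 4.
k = 4 works: May 10→Haddad, May 11→Rivera, May 12→Rivera, May 13→Rivera, May 14→Rivera, May 15→Haddad, May 16→Haddad, May 17→Haddad.
Loads: Rivera 4, Haddad 4 — all ≤ 4.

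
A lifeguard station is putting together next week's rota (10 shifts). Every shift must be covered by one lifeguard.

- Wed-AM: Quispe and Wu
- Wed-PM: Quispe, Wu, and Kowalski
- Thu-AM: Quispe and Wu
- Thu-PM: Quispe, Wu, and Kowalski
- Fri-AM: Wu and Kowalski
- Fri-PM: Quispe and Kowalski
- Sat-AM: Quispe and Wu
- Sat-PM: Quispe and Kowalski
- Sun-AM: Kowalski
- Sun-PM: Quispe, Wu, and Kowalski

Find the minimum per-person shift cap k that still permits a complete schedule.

4

With 3 lifeguards and 10 worker-slots to fill, someone must work at least ⌈10/3⌉ = 4 shifts, so k ≥ 4.
k = 4 works: Wed-AM→Quispe, Wed-PM→Wu, Thu-AM→Quispe, Thu-PM→Wu, Fri-AM→Wu, Fri-PM→Quispe, Sat-AM→Quispe, Sat-PM→Kowalski, Sun-AM→Kowalski, Sun-PM→Wu.
Loads: Quispe 4, Wu 4, Kowalski 2 — all ≤ 4.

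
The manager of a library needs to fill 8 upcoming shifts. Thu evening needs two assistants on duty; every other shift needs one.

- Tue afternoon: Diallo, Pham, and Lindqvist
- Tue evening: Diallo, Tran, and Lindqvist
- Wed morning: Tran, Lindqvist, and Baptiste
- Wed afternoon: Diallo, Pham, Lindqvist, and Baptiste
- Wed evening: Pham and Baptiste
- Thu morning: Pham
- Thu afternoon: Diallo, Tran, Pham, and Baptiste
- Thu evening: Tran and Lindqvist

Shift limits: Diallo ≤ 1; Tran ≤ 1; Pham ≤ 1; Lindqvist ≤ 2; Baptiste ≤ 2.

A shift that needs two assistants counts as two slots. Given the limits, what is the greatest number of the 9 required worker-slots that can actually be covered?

Total capacity across all assistants is 1+1+1+2+2 = 7, and 9 slots are needed, so at most 7 can be filled.
An assignment achieving 7: Tue afternoon→Diallo, Tue evening→Lindqvist, Wed morning→Baptiste, Wed evening→Baptiste, Thu morning→Pham, Thu evening→Tran+Lindqvist.
Loads: Diallo 1/1, Tran 1/1, Pham 1/1, Lindqvist 2/2, Baptiste 2/2.

7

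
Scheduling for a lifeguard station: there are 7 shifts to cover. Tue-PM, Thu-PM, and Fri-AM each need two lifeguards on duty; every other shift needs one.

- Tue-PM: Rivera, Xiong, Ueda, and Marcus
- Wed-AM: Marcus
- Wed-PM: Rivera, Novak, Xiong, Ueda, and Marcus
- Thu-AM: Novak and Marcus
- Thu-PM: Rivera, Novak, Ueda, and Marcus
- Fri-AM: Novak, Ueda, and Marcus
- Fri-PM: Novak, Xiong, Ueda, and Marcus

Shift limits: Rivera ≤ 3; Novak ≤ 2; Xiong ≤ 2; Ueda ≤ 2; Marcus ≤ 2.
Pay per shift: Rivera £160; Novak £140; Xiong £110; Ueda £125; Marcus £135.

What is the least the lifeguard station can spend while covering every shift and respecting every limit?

Wed-AM can only be covered by Marcus, so that assignment is forced.
Picking the cheapest available lifeguard for each shift independently would cost £1245, but that ignores the shift limits.
An optimal schedule: Tue-PM→Ueda+Rivera, Wed-AM→Marcus, Wed-PM→Xiong, Thu-AM→Marcus, Thu-PM→Novak+Rivera, Fri-AM→Ueda+Novak, Fri-PM→Xiong.
Total: 125 + 160 + 135 + 110 + 135 + 140 + 160 + 125 + 140 + 110 = £1340.

£1340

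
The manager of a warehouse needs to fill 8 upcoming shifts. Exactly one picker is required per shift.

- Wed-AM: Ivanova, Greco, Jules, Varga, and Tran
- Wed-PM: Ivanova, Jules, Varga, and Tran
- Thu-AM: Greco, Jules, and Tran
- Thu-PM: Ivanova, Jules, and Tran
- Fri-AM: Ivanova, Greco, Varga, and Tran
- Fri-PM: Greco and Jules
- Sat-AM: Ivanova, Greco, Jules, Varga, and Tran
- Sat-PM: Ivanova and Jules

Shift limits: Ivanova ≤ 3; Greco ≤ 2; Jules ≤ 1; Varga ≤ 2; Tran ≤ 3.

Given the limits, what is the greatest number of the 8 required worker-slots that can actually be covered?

8

Total capacity across all pickers is 3+2+1+2+3 = 11, and 8 slots are needed, so at most 8 can be filled.
An assignment achieving 8: Wed-AM→Jules, Wed-PM→Ivanova, Thu-AM→Greco, Thu-PM→Ivanova, Fri-AM→Varga, Fri-PM→Greco, Sat-AM→Varga, Sat-PM→Ivanova.
Loads: Ivanova 3/3, Greco 2/2, Jules 1/1, Varga 2/2, Tran 0/3.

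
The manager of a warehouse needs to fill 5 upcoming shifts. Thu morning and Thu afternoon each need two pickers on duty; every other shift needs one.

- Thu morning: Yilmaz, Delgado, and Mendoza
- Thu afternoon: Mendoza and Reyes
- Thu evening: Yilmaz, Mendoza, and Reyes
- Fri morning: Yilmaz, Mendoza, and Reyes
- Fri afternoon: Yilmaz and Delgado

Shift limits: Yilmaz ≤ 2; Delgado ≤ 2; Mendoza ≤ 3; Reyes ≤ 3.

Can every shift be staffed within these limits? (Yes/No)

Thu afternoon can only be covered by Mendoza and Reyes, so that assignment is forced.
One valid schedule: Thu morning→Yilmaz+Delgado, Thu afternoon→Mendoza+Reyes, Thu evening→Mendoza, Fri morning→Mendoza, Fri afternoon→Yilmaz.
Loads: Yilmaz 2/2, Delgado 1/2, Mendoza 3/3, Reyes 1/3 — all within limits.

Yes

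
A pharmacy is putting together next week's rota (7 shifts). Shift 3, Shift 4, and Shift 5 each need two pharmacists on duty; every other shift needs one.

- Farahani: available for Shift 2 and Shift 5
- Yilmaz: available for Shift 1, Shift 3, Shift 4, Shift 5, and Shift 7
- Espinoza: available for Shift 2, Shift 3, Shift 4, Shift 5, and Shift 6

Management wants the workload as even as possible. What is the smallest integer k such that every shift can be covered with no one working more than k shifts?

With 3 pharmacists and 10 worker-slots to fill, someone must work at least ⌈10/3⌉ = 4 shifts, so k ≥ 4.
k = 4 works: Shift 1→Yilmaz, Shift 2→Farahani, Shift 3→Yilmaz+Espinoza, Shift 4→Yilmaz+Espinoza, Shift 5→Farahani+Espinoza, Shift 6→Espinoza, Shift 7→Yilmaz.
Loads: Farahani 2, Yilmaz 4, Espinoza 4 — all ≤ 4.

4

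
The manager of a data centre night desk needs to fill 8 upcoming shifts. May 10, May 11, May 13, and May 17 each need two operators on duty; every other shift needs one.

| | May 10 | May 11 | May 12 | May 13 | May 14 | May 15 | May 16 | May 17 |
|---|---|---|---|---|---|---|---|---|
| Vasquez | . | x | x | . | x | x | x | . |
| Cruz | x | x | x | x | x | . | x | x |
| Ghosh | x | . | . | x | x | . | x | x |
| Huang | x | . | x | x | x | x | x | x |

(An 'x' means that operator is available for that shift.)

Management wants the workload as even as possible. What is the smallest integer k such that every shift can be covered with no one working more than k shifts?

With 4 operators and 12 worker-slots to fill, someone must work at least ⌈12/4⌉ = 3 shifts, so k ≥ 3.
k = 3 works: May 10→Cruz+Ghosh, May 11→Vasquez+Cruz, May 12→Vasquez, May 13→Cruz+Ghosh, May 14→Huang, May 15→Vasquez, May 16→Huang, May 17→Ghosh+Huang.
Loads: Vasquez 3, Cruz 3, Ghosh 3, Huang 3 — all ≤ 3.

3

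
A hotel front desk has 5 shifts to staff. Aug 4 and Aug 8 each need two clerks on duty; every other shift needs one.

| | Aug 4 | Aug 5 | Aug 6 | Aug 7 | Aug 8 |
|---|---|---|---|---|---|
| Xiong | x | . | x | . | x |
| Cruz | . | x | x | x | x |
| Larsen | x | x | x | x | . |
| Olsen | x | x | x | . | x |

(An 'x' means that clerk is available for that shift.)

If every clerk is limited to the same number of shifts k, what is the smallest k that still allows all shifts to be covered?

With 4 clerks and 7 worker-slots to fill, someone must work at least ⌈7/4⌉ = 2 shifts, so k ≥ 2.
k = 2 works: Aug 4→Xiong+Larsen, Aug 5→Cruz, Aug 6→Larsen, Aug 7→Cruz, Aug 8→Xiong+Olsen.
Loads: Xiong 2, Cruz 2, Larsen 2, Olsen 1 — all ≤ 2.

2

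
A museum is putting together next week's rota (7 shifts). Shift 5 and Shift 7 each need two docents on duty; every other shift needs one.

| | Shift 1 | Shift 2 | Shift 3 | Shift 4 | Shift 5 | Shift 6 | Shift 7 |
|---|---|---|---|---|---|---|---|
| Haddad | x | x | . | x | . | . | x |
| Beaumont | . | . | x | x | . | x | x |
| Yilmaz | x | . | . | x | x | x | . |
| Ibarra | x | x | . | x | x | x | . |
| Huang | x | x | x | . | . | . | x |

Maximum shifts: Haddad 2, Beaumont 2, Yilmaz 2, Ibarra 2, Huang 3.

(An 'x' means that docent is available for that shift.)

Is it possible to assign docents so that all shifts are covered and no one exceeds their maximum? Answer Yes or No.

Shift 5 can only be covered by Yilmaz and Ibarra, so that assignment is forced.
One valid schedule: Shift 1→Yilmaz, Shift 2→Haddad, Shift 3→Beaumont, Shift 4→Ibarra, Shift 5→Yilmaz+Ibarra, Shift 6→Beaumont, Shift 7→Haddad+Huang.
Loads: Haddad 2/2, Beaumont 2/2, Yilmaz 2/2, Ibarra 2/2, Huang 1/3 — all within limits.

Yes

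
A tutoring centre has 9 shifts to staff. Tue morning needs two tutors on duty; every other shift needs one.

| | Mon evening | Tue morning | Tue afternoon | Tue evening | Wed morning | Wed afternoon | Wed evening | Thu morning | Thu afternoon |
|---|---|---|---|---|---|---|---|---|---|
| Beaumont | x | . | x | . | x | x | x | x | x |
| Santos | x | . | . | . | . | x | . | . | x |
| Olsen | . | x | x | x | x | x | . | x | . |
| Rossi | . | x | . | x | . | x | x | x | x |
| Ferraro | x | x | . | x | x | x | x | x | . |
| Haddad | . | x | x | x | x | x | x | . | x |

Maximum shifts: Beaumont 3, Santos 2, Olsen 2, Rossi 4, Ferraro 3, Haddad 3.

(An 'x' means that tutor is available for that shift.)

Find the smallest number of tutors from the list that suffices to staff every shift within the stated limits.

10 slots to fill and no one can take more than 4, so at least ⌈10/4⌉ = 3 tutors are needed.
Beaumont, Rossi, and Ferraro alone can cover everything: Mon evening→Beaumont, Tue morning→Rossi+Ferraro, Tue afternoon→Beaumont, Tue evening→Rossi, Wed morning→Beaumont, Wed afternoon→Rossi, Wed evening→Ferraro, Thu morning→Ferraro, Thu afternoon→Rossi.

3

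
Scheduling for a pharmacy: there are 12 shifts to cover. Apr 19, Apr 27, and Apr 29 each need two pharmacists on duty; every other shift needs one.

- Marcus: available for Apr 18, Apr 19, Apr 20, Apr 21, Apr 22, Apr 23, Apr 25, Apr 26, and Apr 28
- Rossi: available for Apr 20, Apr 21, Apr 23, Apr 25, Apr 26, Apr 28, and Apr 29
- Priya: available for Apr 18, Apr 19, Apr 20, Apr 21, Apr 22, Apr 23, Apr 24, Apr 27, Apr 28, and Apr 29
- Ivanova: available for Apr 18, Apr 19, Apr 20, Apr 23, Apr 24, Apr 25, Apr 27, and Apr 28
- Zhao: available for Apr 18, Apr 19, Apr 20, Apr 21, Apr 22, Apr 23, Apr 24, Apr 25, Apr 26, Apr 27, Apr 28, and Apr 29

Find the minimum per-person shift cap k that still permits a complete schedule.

With 5 pharmacists and 15 worker-slots to fill, someone must work at least ⌈15/5⌉ = 3 shifts, so k ≥ 3.
k = 3 works: Apr 18→Marcus, Apr 19→Ivanova+Zhao, Apr 20→Ivanova, Apr 21→Rossi, Apr 22→Marcus, Apr 23→Zhao, Apr 24→Priya, Apr 25→Rossi, Apr 26→Marcus, Apr 27→Priya+Ivanova, Apr 28→Zhao, Apr 29→Rossi+Priya.
Loads: Marcus 3, Rossi 3, Priya 3, Ivanova 3, Zhao 3 — all ≤ 3.

3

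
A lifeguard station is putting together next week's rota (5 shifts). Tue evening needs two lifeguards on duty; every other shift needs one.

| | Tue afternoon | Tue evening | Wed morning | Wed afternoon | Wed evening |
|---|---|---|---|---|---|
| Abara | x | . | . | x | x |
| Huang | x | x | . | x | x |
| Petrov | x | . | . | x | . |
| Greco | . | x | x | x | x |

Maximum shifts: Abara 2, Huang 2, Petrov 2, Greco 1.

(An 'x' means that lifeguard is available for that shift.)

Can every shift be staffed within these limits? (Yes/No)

Total capacity is 7 and 6 slots are needed, so capacity alone doesn't rule it out.
Shifts {Tue evening, Wed morning} need 3 worker-slots in total, but the lifeguards available for any of those shifts (Huang and Greco) can supply at most 2 among them. So no valid schedule exists.

No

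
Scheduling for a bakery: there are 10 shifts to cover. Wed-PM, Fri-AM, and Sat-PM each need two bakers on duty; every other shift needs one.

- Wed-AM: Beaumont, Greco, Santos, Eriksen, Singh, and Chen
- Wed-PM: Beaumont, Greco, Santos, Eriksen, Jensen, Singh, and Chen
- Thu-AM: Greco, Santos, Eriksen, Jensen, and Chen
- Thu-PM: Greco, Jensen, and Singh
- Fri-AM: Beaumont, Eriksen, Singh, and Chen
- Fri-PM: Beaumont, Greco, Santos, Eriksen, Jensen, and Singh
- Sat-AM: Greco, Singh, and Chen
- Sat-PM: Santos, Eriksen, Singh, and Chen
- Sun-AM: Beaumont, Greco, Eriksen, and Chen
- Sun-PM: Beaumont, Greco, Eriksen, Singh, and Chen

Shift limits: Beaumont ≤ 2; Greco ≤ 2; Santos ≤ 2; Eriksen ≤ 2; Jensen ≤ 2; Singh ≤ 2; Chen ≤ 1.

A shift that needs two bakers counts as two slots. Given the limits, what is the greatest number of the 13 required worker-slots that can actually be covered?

13

Total capacity across all bakers is 2+2+2+2+2+2+1 = 13, and 13 slots are needed, so at most 13 can be filled.
An assignment achieving 13: Wed-AM→Singh, Wed-PM→Jensen+Chen, Thu-AM→Santos, Thu-PM→Greco, Fri-AM→Beaumont+Eriksen, Fri-PM→Jensen, Sat-AM→Greco, Sat-PM→Santos+Eriksen, Sun-AM→Beaumont, Sun-PM→Singh.
Loads: Beaumont 2/2, Greco 2/2, Santos 2/2, Eriksen 2/2, Jensen 2/2, Singh 2/2, Chen 1/1.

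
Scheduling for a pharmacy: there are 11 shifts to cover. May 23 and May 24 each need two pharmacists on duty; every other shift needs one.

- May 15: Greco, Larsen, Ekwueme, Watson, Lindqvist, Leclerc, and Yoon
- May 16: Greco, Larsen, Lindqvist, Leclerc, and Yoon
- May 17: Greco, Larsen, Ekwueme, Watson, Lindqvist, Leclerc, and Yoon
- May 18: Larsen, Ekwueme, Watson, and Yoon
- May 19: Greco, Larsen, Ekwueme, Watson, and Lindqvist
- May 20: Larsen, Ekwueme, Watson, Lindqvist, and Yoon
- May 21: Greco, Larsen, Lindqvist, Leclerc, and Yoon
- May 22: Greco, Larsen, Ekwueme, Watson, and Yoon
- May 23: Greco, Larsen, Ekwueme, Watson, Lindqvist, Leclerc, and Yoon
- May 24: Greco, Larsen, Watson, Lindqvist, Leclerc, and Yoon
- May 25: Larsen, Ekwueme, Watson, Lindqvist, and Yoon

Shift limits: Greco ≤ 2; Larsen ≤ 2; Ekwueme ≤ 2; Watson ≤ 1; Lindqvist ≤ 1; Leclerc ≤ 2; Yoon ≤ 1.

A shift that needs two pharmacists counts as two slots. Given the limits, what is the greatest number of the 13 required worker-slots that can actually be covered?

Total capacity across all pharmacists is 2+2+2+1+1+2+1 = 11, and 13 slots are needed, so at most 11 can be filled.
An assignment achieving 11: May 15→Leclerc, May 16→Greco, May 17→Yoon, May 18→Larsen, May 19→Greco, May 20→Larsen, May 21→Lindqvist, May 22→Ekwueme, May 24→Watson+Leclerc, May 25→Ekwueme.
Loads: Greco 2/2, Larsen 2/2, Ekwueme 2/2, Watson 1/1, Lindqvist 1/1, Leclerc 2/2, Yoon 1/1.

11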